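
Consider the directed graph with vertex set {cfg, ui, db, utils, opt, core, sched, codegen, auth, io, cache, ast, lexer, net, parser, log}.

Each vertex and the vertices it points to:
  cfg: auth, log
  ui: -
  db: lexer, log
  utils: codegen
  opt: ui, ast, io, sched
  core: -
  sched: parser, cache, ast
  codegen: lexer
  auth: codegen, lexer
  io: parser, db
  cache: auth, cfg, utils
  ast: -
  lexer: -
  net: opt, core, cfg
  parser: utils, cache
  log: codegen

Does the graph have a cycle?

No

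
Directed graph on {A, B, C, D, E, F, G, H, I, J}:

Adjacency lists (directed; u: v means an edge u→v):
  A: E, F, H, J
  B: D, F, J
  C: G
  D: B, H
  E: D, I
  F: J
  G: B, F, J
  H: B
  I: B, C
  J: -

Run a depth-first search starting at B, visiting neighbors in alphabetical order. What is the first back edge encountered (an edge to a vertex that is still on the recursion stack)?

DFS from B (visiting neighbors in alphabetical order); mark gray on enter, black on exit:
B gray
  D gray
    D→B: B is gray → back edge
First back edge: D → B.

D→B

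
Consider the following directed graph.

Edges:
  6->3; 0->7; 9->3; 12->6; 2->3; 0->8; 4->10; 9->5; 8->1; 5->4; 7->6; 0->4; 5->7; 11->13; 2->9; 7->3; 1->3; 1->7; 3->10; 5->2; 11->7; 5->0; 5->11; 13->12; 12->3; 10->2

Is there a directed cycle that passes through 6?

Yes

6 is on a cycle iff 6 can reach itself via ≥1 edge.
6 → 3 → 10 → 2 → 9 → 5 → 7 → 6 — yes.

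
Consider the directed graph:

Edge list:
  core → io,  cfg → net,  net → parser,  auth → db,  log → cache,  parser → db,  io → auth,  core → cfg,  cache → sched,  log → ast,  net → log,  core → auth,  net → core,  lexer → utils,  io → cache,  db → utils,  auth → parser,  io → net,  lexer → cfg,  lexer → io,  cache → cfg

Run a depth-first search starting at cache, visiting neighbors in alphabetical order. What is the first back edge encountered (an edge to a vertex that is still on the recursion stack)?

DFS from cache (visiting neighbors in alphabetical order); mark gray on enter, black on exit:
cache gray
  cfg gray
    net gray
      core gray
        auth gray
          db gray
            utils gray
            utils black
          db black
          parser gray
            parser→db: db black — skip
          parser black
        auth black
        core→cfg: cfg is gray → back edge
First back edge: core → cfg.

core→cfg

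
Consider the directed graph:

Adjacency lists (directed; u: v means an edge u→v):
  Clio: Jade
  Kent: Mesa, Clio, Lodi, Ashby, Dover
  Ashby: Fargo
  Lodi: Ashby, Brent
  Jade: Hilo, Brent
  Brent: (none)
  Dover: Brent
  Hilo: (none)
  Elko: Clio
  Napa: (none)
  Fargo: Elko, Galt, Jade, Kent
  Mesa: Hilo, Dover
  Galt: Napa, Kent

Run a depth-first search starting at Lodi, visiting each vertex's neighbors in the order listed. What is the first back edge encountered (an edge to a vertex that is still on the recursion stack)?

DFS from Lodi (visiting each vertex's neighbors in the order listed); mark gray on enter, black on exit:
Lodi gray
  Ashby gray
    Fargo gray
      Elko gray
        Clio gray
          Jade gray
            Hilo gray
            Hilo black
            Brent gray
            Brent black
          Jade black
        Clio black
      Elko black
      Galt gray
        Napa gray
        Napa black
        Kent gray
          Mesa gray
            Mesa→Hilo: Hilo black — skip
            Dover gray
              Dover→Brent: Brent black — skip
            Dover black
          Mesa black
          Kent→Clio: Clio black — skip
          Kent→Lodi: Lodi is gray → back edge
First back edge: Kent → Lodi.

Kent→Lodi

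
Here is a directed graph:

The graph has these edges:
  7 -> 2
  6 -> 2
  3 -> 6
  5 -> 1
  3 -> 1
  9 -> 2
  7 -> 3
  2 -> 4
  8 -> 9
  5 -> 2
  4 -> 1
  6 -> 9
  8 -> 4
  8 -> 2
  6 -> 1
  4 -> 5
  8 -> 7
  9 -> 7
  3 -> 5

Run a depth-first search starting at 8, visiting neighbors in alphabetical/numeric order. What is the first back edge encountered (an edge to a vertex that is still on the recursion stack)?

DFS from 8 (visiting neighbors in alphabetical/numeric order); mark gray on enter, black on exit:
8 gray
  2 gray
    4 gray
      1 gray
      1 black
      5 gray
        5→1: 1 black — skip
        5→2: 2 is gray → back edge
First back edge: 5 → 2.

5→2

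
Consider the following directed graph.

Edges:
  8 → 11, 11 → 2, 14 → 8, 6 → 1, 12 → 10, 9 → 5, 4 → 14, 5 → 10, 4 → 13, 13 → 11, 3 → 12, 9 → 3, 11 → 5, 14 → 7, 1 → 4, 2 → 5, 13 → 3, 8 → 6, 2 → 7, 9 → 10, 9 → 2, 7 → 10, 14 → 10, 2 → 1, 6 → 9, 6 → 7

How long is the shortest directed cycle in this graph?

For each vertex v, BFS finds the shortest path from v back to v.
The shortest such closed walk is 6 → 1 → 4 → 14 → 8 → 6, length 5.

5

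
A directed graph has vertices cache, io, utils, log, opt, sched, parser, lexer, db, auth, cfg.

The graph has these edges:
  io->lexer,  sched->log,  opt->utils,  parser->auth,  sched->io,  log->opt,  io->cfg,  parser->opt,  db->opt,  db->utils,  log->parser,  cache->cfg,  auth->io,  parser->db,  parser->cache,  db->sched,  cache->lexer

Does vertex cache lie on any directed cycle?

No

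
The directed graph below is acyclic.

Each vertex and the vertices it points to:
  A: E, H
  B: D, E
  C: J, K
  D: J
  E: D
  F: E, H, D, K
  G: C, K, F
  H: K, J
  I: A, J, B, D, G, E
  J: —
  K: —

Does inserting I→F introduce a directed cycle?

No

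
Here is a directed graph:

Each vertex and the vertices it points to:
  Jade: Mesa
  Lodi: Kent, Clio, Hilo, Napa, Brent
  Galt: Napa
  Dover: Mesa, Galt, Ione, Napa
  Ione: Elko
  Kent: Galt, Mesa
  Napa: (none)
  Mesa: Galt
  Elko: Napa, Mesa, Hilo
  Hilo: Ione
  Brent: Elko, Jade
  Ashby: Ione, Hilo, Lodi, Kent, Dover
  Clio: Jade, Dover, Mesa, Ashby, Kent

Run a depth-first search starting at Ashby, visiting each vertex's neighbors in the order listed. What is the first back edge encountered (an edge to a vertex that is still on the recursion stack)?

DFS from Ashby (visiting each vertex's neighbors in the order listed); mark gray on enter, black on exit:
Ashby gray
  Ione gray
    Elko gray
      Napa gray
      Napa black
      Mesa gray
        Galt gray
          Galt→Napa: Napa black — skip
        Galt black
      Mesa black
      Hilo gray
        Hilo→Ione: Ione is gray → back edge
First back edge: Hilo → Ione.

Hilo->Ione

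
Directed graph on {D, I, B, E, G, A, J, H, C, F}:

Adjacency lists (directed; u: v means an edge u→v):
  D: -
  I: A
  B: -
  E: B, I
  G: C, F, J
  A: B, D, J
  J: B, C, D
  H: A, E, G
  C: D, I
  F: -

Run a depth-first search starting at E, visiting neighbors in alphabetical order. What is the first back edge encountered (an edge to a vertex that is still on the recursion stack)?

DFS from E (visiting neighbors in alphabetical order); mark gray on enter, black on exit:
E gray
  B gray
  B black
  I gray
    A gray
      A→B: B black — skip
      D gray
      D black
      J gray
        J→B: B black — skip
        C gray
          C→D: D black — skip
          C→I: I is gray → back edge
First back edge: C → I.

C->I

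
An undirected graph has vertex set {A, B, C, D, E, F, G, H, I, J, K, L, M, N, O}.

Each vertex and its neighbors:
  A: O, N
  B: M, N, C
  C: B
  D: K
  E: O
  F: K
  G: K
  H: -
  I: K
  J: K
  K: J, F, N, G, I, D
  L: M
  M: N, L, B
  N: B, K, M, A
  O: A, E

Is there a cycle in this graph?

Yes

DFS, tracking each vertex's parent; an edge to a visited non-parent vertex closes a cycle.
Start from O:
visit O (parent –)
  visit A (parent O)
    A–O: parent, skip
    visit N (parent A)
      visit B (parent N)
        visit M (parent B)
          M–N: N visited and ≠ parent → cycle
Cycle: N – B – M – N.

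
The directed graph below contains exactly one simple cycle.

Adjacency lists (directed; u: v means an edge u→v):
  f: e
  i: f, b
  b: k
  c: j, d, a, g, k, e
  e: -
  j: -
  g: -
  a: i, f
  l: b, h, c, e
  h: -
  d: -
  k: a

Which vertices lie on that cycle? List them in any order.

a, b, i, k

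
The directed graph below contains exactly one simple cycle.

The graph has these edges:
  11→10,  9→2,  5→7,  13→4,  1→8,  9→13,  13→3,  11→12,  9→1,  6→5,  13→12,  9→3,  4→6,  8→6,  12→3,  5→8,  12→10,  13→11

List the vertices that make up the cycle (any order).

5, 6, 8

DFS with gray/black marking from 6:
6 gray
  5 gray
    7 gray
    7 black
    8 gray
      8→6: 6 is gray → back edge
Back edge closes the cycle 6 → 5 → 8 → 6; its vertices are {5, 6, 8}.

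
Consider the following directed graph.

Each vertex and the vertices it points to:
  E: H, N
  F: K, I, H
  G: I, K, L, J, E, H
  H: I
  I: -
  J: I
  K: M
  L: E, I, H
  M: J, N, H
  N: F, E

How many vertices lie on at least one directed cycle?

A vertex is on a directed cycle iff it belongs to a strongly connected component of size ≥ 2 (or has a self-loop).
The vertices on cycles are {E, F, K, M, N} — 5 in total.

5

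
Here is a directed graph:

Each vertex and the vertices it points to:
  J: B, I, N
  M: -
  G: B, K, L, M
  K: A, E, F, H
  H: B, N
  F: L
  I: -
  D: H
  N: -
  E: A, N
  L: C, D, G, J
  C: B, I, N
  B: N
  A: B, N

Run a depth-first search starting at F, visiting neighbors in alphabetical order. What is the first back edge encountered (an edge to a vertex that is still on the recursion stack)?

K→F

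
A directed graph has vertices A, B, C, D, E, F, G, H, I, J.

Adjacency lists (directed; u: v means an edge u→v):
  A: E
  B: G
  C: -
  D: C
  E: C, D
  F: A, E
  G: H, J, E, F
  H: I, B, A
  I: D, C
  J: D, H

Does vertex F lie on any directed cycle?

No

F lies on a cycle iff there is a path from F back to itself.
Exploring from F, it never reaches itself; equivalently, its strongly connected component is a singleton.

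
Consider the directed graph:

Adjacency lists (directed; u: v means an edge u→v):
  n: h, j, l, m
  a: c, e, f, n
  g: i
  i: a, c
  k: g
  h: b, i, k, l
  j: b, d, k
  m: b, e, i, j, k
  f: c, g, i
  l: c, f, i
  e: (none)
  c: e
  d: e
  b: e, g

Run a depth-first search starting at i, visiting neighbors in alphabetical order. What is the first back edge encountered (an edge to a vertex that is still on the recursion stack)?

DFS from i (visiting neighbors in alphabetical order); mark gray on enter, black on exit:
i gray
  a gray
    c gray
      e gray
      e black
    c black
    a→e: e black — skip
    f gray
      f→c: c black — skip
      g gray
        g→i: i is gray → back edge
First back edge: g → i.

g->i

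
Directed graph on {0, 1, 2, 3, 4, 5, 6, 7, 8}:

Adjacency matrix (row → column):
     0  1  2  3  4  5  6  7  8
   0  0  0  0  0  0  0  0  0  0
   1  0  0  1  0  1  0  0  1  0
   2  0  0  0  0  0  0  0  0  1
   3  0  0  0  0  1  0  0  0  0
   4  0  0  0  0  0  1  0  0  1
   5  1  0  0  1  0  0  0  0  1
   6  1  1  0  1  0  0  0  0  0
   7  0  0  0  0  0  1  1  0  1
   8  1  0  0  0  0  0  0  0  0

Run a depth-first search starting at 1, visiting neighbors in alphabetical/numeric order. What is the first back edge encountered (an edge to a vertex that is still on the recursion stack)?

3->4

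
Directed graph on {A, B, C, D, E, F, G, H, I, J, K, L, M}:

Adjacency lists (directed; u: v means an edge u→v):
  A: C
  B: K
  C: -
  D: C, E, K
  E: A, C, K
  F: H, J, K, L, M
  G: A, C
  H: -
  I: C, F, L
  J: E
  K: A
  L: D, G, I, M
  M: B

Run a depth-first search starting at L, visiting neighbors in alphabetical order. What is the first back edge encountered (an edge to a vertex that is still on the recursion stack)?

DFS from L (visiting neighbors in alphabetical order); mark gray on enter, black on exit:
L gray
  D gray
    C gray
    C black
    E gray
      A gray
        A→C: C black — skip
      A black
      E→C: C black — skip
      K gray
        K→A: A black — skip
      K black
    E black
    D→K: K black — skip
  D black
  G gray
    G→A: A black — skip
    G→C: C black — skip
  G black
  I gray
    I→C: C black — skip
    F gray
      H gray
      H black
      J gray
        J→E: E black — skip
      J black
      F→K: K black — skip
      F→L: L is gray → back edge
First back edge: F → L.

F->L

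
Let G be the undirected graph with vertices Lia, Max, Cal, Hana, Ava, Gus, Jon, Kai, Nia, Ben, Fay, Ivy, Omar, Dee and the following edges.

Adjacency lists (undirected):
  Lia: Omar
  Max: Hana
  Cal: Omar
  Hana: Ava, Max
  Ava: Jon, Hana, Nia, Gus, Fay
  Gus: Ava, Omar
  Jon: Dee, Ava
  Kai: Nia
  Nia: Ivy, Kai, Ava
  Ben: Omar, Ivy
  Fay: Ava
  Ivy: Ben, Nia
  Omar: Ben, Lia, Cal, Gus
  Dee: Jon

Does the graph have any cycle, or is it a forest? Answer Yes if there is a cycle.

Yes

DFS, tracking each vertex's parent; an edge to a visited non-parent vertex closes a cycle.
Start from Lia:
visit Lia (parent –)
  visit Omar (parent Lia)
    visit Ben (parent Omar)
      Ben–Omar: parent, skip
      visit Ivy (parent Ben)
        Ivy–Ben: parent, skip
        visit Nia (parent Ivy)
          Nia–Ivy: parent, skip
          visit Kai (parent Nia)
            Kai–Nia: parent, skip
          visit Ava (parent Nia)
            visit Jon (parent Ava)
              visit Dee (parent Jon)
                Dee–Jon: parent, skip
              Jon–Ava: parent, skip
            visit Hana (parent Ava)
              Hana–Ava: parent, skip
              visit Max (parent Hana)
                Max–Hana: parent, skip
            Ava–Nia: parent, skip
            visit Gus (parent Ava)
              Gus–Ava: parent, skip
              Gus–Omar: Omar visited and ≠ parent → cycle
Cycle: Omar – Ben – Ivy – Nia – Ava – Gus – Omar.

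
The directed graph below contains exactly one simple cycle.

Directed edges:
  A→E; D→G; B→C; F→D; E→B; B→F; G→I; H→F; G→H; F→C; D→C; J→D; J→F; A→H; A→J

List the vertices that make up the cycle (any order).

D, F, G, H

DFS with gray/black marking from D:
D gray
  C gray
  C black
  G gray
    I gray
    I black
    H gray
      F gray
        F→C: C black — skip
        F→D: D is gray → back edge
Back edge closes the cycle D → G → H → F → D; its vertices are {D, F, G, H}.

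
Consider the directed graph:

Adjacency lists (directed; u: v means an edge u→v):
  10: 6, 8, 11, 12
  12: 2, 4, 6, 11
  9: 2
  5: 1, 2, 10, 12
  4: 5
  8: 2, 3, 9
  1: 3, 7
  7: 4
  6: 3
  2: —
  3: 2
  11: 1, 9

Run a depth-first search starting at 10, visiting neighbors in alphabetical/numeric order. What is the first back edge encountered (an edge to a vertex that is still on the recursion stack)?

5→1

DFS from 10 (visiting neighbors in alphabetical/numeric order); mark gray on enter, black on exit:
10 gray
  6 gray
    3 gray
      2 gray
      2 black
    3 black
  6 black
  8 gray
    8→2: 2 black — skip
    8→3: 3 black — skip
    9 gray
      9→2: 2 black — skip
    9 black
  8 black
  11 gray
    1 gray
      1→3: 3 black — skip
      7 gray
        4 gray
          5 gray
            5→1: 1 is gray → back edge
First back edge: 5 → 1.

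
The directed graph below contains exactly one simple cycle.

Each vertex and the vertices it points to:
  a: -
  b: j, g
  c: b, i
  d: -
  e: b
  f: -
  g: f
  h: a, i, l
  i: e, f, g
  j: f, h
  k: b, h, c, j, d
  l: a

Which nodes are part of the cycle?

b, e, h, i, j

DFS with gray/black marking from h:
h gray
  a gray
  a black
  i gray
    e gray
      b gray
        j gray
          f gray
          f black
          j→h: h is gray → back edge
Back edge closes the cycle h → i → e → b → j → h; its vertices are {b, e, h, i, j}.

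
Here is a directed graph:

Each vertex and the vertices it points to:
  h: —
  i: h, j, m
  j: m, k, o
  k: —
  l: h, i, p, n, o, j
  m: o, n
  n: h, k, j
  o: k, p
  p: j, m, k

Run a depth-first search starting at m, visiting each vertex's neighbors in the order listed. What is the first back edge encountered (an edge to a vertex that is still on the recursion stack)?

DFS from m (visiting each vertex's neighbors in the order listed); mark gray on enter, black on exit:
m gray
  o gray
    k gray
    k black
    p gray
      j gray
        j→m: m is gray → back edge
First back edge: j → m.

j->m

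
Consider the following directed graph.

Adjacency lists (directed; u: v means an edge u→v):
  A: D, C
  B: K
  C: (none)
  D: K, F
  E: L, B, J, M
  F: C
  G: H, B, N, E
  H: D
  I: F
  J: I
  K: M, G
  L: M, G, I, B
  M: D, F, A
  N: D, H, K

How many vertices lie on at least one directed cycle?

10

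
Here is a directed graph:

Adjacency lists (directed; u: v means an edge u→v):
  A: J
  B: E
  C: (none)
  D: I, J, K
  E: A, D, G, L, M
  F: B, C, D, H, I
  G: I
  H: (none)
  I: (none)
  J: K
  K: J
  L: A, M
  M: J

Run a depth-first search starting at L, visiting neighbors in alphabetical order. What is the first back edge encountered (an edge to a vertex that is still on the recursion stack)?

K->J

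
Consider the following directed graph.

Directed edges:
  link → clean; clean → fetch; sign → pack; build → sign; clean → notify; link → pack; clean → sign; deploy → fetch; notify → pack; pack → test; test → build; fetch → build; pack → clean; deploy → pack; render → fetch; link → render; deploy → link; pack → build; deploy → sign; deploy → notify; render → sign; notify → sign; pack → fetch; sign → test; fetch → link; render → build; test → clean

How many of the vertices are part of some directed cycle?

A vertex is on a directed cycle iff it belongs to a strongly connected component of size ≥ 2 (or has a self-loop).
The vertices on cycles are {link, pack, sign, test, build, clean, fetch, notify, render} — 9 in total.

9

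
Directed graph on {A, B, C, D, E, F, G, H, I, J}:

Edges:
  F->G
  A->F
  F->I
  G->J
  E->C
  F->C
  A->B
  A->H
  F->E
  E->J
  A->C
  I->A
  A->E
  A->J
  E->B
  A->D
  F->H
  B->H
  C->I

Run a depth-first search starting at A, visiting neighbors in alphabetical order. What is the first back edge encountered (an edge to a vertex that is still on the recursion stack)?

I→A

DFS from A (visiting neighbors in alphabetical order); mark gray on enter, black on exit:
A gray
  B gray
    H gray
    H black
  B black
  C gray
    I gray
      I→A: A is gray → back edge
First back edge: I → A.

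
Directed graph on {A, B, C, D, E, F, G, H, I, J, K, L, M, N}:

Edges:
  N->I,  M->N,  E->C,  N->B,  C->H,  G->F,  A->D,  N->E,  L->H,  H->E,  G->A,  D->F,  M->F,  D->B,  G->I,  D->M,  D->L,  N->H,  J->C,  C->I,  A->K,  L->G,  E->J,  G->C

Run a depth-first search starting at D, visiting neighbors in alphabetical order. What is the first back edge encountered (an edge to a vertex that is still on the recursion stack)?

DFS from D (visiting neighbors in alphabetical order); mark gray on enter, black on exit:
D gray
  B gray
  B black
  F gray
  F black
  L gray
    G gray
      A gray
        A→D: D is gray → back edge
First back edge: A → D.

A→D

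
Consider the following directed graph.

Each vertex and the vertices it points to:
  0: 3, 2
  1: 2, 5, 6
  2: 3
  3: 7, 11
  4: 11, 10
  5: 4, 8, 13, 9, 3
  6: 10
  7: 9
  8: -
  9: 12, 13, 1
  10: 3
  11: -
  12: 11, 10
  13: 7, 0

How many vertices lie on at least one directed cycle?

A vertex is on a directed cycle iff it belongs to a strongly connected component of size ≥ 2 (or has a self-loop).
The vertices on cycles are {0, 1, 2, 3, 4, 5, 6, 7, 9, 10, 12, 13} — 12 in total.

12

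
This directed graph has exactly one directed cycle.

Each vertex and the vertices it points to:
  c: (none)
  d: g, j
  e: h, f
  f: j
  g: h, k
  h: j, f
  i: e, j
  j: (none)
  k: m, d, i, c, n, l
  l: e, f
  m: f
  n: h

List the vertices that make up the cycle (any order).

DFS with gray/black marking from k:
k gray
  m gray
    f gray
      j gray
      j black
    f black
  m black
  d gray
    g gray
      h gray
        h→j: j black — skip
        h→f: f black — skip
      h black
      g→k: k is gray → back edge
Back edge closes the cycle k → d → g → k; its vertices are {d, g, k}.

d, g, k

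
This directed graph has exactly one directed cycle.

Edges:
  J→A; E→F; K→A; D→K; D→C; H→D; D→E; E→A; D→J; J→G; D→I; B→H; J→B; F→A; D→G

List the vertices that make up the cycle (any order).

B, D, H, J

DFS with gray/black marking from D:
D gray
  G gray
  G black
  C gray
  C black
  E gray
    F gray
      A gray
      A black
    F black
    E→A: A black — skip
  E black
  K gray
    K→A: A black — skip
  K black
  I gray
  I black
  J gray
    B gray
      H gray
        H→D: D is gray → back edge
Back edge closes the cycle D → J → B → H → D; its vertices are {B, D, H, J}.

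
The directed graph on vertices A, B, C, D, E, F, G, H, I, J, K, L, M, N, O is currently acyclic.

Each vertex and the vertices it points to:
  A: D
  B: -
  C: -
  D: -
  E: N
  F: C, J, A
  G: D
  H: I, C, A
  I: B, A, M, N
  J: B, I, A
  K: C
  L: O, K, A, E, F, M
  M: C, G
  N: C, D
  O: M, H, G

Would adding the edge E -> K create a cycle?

No

Adding E→K creates a cycle iff K can already reach E.
Explore from K: no path reaches E. The graph stays acyclic.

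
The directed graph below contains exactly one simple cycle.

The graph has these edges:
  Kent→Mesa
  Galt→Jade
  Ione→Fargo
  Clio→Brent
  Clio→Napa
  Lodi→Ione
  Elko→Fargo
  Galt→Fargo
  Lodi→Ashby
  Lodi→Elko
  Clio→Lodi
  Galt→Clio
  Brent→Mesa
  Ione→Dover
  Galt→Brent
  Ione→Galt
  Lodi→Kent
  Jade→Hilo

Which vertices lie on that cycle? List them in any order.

Clio, Galt, Ione, Lodi

DFS with gray/black marking from Clio:
Clio gray
  Napa gray
  Napa black
  Brent gray
    Mesa gray
    Mesa black
  Brent black
  Lodi gray
    Ashby gray
    Ashby black
    Ione gray
      Dover gray
      Dover black
      Galt gray
        Jade gray
          Hilo gray
          Hilo black
        Jade black
        Galt→Clio: Clio is gray → back edge
Back edge closes the cycle Clio → Lodi → Ione → Galt → Clio; its vertices are {Clio, Galt, Ione, Lodi}.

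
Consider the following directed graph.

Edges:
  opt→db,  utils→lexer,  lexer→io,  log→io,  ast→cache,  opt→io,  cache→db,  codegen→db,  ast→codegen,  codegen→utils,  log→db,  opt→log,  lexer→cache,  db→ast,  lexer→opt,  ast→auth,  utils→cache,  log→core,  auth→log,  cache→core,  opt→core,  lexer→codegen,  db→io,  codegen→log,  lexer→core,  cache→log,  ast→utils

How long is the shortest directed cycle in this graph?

3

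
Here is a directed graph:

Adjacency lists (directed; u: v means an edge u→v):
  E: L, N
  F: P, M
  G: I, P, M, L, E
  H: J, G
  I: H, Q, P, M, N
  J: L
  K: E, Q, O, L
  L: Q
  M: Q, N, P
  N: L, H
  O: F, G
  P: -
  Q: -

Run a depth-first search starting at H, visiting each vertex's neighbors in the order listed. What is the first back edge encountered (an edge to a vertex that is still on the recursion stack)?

I→H

DFS from H (visiting each vertex's neighbors in the order listed); mark gray on enter, black on exit:
H gray
  J gray
    L gray
      Q gray
      Q black
    L black
  J black
  G gray
    I gray
      I→H: H is gray → back edge
First back edge: I → H.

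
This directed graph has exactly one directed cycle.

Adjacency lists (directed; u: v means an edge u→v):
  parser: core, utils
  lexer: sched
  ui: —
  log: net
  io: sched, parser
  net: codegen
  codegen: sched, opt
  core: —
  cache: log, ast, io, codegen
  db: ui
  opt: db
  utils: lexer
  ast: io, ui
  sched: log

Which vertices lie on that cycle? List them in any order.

log, net, sched, codegen

DFS with gray/black marking from log:
log gray
  net gray
    codegen gray
      sched gray
        sched→log: log is gray → back edge
Back edge closes the cycle log → net → codegen → sched → log; its vertices are {log, net, sched, codegen}.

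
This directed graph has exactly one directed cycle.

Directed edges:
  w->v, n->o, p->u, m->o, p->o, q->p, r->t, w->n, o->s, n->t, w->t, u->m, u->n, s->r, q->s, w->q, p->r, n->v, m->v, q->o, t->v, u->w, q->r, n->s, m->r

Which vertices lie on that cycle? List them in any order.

p, q, u, w

DFS with gray/black marking from u:
u gray
  n gray
    v gray
    v black
    s gray
      r gray
        t gray
          t→v: v black — skip
        t black
      r black
    s black
    n→t: t black — skip
    o gray
      o→s: s black — skip
    o black
  n black
  m gray
    m→o: o black — skip
    m→v: v black — skip
    m→r: r black — skip
  m black
  w gray
    q gray
      p gray
        p→u: u is gray → back edge
Back edge closes the cycle u → w → q → p → u; its vertices are {p, q, u, w}.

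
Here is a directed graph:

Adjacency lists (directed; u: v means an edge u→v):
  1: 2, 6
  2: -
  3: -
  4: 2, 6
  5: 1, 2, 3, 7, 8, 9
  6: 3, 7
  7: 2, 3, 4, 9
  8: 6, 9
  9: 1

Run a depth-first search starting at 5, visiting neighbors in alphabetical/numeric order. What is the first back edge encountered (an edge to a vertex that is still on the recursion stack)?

4->6

DFS from 5 (visiting neighbors in alphabetical/numeric order); mark gray on enter, black on exit:
5 gray
  1 gray
    2 gray
    2 black
    6 gray
      3 gray
      3 black
      7 gray
        7→2: 2 black — skip
        7→3: 3 black — skip
        4 gray
          4→2: 2 black — skip
          4→6: 6 is gray → back edge
First back edge: 4 → 6.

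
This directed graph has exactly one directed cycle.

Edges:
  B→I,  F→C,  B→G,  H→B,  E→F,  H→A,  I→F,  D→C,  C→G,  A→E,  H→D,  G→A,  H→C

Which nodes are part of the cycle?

A, C, E, F, G

DFS with gray/black marking from G:
G gray
  A gray
    E gray
      F gray
        C gray
          C→G: G is gray → back edge
Back edge closes the cycle G → A → E → F → C → G; its vertices are {A, C, E, F, G}.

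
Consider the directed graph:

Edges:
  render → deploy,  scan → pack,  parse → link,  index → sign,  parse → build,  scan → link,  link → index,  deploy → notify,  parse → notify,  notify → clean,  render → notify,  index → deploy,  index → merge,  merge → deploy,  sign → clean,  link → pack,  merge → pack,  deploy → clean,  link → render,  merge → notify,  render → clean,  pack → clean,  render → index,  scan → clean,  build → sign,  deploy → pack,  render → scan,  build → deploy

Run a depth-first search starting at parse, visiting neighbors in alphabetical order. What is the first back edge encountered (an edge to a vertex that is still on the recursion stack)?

scan->link

DFS from parse (visiting neighbors in alphabetical order); mark gray on enter, black on exit:
parse gray
  build gray
    deploy gray
      clean gray
      clean black
      notify gray
        notify→clean: clean black — skip
      notify black
      pack gray
        pack→clean: clean black — skip
      pack black
    deploy black
    sign gray
      sign→clean: clean black — skip
    sign black
  build black
  link gray
    index gray
      index→deploy: deploy black — skip
      merge gray
        merge→deploy: deploy black — skip
        merge→notify: notify black — skip
        merge→pack: pack black — skip
      merge black
      index→sign: sign black — skip
    index black
    link→pack: pack black — skip
    render gray
      render→clean: clean black — skip
      render→deploy: deploy black — skip
      render→index: index black — skip
      render→notify: notify black — skip
      scan gray
        scan→clean: clean black — skip
        scan→link: link is gray → back edge
First back edge: scan → link.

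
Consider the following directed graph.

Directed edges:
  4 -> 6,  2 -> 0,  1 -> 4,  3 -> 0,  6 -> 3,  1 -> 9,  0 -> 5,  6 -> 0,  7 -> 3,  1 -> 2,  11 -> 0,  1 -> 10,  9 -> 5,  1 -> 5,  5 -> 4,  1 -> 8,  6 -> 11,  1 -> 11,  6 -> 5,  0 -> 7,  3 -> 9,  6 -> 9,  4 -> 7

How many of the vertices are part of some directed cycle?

A vertex is on a directed cycle iff it belongs to a strongly connected component of size ≥ 2 (or has a self-loop).
The vertices on cycles are {0, 3, 4, 5, 6, 7, 9, 11} — 8 in total.

8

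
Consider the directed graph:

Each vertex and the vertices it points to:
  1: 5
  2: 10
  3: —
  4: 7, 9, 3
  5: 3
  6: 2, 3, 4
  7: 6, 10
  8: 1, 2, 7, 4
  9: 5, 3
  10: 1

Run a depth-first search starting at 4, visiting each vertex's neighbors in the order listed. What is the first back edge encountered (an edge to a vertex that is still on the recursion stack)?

DFS from 4 (visiting each vertex's neighbors in the order listed); mark gray on enter, black on exit:
4 gray
  7 gray
    6 gray
      2 gray
        10 gray
          1 gray
            5 gray
              3 gray
              3 black
            5 black
          1 black
        10 black
      2 black
      6→3: 3 black — skip
      6→4: 4 is gray → back edge
First back edge: 6 → 4.

6→4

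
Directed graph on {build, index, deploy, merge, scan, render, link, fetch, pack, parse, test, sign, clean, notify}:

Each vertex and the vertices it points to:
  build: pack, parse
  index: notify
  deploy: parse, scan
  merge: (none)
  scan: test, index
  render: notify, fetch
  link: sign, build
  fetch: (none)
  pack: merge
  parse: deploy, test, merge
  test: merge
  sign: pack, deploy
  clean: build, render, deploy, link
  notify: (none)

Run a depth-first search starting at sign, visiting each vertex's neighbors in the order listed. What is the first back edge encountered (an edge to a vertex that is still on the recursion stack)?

DFS from sign (visiting each vertex's neighbors in the order listed); mark gray on enter, black on exit:
sign gray
  pack gray
    merge gray
    merge black
  pack black
  deploy gray
    parse gray
      parse→deploy: deploy is gray → back edge
First back edge: parse → deploy.

parse→deploy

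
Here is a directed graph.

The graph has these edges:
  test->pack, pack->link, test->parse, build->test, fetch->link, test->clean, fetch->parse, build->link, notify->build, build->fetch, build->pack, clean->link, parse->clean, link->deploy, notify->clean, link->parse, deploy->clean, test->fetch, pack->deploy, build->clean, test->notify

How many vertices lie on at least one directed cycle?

A vertex is on a directed cycle iff it belongs to a strongly connected component of size ≥ 2 (or has a self-loop).
The vertices on cycles are {link, test, build, clean, parse, deploy, notify} — 7 in total.

7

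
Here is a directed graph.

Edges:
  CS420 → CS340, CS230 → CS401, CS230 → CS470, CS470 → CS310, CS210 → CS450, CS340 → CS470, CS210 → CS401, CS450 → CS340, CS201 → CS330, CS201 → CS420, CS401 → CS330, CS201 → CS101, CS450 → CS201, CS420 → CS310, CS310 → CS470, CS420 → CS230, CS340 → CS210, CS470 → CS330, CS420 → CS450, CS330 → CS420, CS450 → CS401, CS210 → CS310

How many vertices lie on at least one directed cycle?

10

A vertex is on a directed cycle iff it belongs to a strongly connected component of size ≥ 2 (or has a self-loop).
The vertices on cycles are {CS201, CS210, CS230, CS310, CS330, CS340, CS401, CS420, CS450, CS470} — 10 in total.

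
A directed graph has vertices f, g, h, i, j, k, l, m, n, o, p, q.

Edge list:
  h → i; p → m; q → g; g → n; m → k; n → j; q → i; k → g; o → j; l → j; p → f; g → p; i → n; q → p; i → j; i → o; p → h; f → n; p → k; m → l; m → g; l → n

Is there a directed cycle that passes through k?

Yes

k is on a cycle iff k can reach itself via ≥1 edge.
k → g → p → k — yes.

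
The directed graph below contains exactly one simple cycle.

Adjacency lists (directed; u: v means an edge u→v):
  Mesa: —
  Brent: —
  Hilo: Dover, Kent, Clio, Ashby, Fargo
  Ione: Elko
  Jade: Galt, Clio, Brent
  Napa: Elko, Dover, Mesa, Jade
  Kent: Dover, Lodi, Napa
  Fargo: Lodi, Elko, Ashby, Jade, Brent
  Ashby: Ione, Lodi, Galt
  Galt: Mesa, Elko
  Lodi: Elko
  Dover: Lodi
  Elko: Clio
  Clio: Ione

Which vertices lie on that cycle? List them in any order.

Clio, Elko, Ione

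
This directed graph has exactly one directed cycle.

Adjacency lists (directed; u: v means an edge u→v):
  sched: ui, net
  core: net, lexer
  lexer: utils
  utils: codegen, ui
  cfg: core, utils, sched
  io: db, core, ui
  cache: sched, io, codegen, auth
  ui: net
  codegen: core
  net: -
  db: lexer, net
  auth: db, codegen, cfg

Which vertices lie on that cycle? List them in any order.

DFS with gray/black marking from utils:
utils gray
  codegen gray
    core gray
      net gray
      net black
      lexer gray
        lexer→utils: utils is gray → back edge
Back edge closes the cycle utils → codegen → core → lexer → utils; its vertices are {core, lexer, utils, codegen}.

core, lexer, utils, codegen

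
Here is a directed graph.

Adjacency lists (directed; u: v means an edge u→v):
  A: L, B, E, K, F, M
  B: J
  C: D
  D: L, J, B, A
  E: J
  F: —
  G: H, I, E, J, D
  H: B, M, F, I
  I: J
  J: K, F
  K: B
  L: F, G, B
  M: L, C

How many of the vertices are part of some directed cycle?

A vertex is on a directed cycle iff it belongs to a strongly connected component of size ≥ 2 (or has a self-loop).
The vertices on cycles are {A, B, C, D, G, H, J, K, L, M} — 10 in total.

10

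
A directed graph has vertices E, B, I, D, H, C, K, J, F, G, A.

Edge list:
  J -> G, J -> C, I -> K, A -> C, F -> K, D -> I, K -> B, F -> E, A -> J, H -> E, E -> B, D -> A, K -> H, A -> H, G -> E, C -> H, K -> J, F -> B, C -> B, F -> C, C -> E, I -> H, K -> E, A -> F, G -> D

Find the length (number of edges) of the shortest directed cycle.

For each vertex v, BFS finds the shortest path from v back to v.
The shortest such closed walk is D → A → J → G → D, length 4.

4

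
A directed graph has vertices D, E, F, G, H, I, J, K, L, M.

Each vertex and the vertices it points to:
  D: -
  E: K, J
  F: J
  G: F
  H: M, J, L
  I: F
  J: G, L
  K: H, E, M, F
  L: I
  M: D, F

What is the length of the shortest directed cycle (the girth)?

2

For each vertex v, BFS finds the shortest path from v back to v.
The shortest such closed walk is K → E → K, length 2.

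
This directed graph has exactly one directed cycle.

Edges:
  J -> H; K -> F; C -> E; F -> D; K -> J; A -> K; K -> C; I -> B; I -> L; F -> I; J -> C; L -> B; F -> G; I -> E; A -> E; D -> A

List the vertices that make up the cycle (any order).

DFS with gray/black marking from K:
K gray
  F gray
    I gray
      L gray
        B gray
        B black
      L black
      I→B: B black — skip
      E gray
      E black
    I black
    D gray
      A gray
        A→K: K is gray → back edge
Back edge closes the cycle K → F → D → A → K; its vertices are {A, D, F, K}.

A, D, F, K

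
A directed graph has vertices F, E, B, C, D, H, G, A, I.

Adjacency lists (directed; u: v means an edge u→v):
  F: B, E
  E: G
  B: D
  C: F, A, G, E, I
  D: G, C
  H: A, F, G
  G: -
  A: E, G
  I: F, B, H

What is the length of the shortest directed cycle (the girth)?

For each vertex v, BFS finds the shortest path from v back to v.
The shortest such closed walk is D → C → I → B → D, length 4.

4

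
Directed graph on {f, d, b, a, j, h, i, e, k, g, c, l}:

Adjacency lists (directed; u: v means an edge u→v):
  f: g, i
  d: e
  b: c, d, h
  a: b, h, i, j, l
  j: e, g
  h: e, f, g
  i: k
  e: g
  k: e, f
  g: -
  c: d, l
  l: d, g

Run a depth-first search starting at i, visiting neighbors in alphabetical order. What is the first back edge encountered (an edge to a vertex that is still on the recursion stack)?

DFS from i (visiting neighbors in alphabetical order); mark gray on enter, black on exit:
i gray
  k gray
    e gray
      g gray
      g black
    e black
    f gray
      f→g: g black — skip
      f→i: i is gray → back edge
First back edge: f → i.

f->i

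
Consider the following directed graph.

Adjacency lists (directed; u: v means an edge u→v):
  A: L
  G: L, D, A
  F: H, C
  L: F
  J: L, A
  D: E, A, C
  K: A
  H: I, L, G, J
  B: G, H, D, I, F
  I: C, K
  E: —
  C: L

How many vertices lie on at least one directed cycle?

10

A vertex is on a directed cycle iff it belongs to a strongly connected component of size ≥ 2 (or has a self-loop).
The vertices on cycles are {A, C, D, F, G, H, I, J, K, L} — 10 in total.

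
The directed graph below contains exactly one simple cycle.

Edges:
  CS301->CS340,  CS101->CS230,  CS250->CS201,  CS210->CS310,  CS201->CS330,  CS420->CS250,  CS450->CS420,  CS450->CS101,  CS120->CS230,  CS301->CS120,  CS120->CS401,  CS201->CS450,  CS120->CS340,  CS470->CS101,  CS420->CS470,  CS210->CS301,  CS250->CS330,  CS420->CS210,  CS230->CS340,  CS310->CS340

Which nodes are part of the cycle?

DFS with gray/black marking from CS450:
CS450 gray
  CS420 gray
    CS250 gray
      CS201 gray
        CS330 gray
        CS330 black
        CS201→CS450: CS450 is gray → back edge
Back edge closes the cycle CS450 → CS420 → CS250 → CS201 → CS450; its vertices are {CS201, CS250, CS420, CS450}.

CS201, CS250, CS420, CS450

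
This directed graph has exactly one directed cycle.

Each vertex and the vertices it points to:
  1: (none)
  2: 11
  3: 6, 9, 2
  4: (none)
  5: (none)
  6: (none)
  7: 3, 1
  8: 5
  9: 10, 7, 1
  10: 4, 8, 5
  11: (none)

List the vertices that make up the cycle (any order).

DFS with gray/black marking from 3:
3 gray
  6 gray
  6 black
  9 gray
    10 gray
      4 gray
      4 black
      8 gray
        5 gray
        5 black
      8 black
      10→5: 5 black — skip
    10 black
    7 gray
      7→3: 3 is gray → back edge
Back edge closes the cycle 3 → 9 → 7 → 3; its vertices are {3, 7, 9}.

3, 7, 9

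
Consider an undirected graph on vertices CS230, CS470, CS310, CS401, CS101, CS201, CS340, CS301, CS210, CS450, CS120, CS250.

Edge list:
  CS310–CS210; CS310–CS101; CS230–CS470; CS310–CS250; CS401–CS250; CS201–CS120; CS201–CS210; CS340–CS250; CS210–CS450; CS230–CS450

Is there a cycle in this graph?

DFS, tracking each vertex's parent; an edge to a visited non-parent vertex closes a cycle.
Start from CS120:
visit CS120 (parent –)
  visit CS201 (parent CS120)
    CS201–CS120: parent, skip
    visit CS210 (parent CS201)
      visit CS310 (parent CS210)
        CS310–CS210: parent, skip
        visit CS101 (parent CS310)
          CS101–CS310: parent, skip
        visit CS250 (parent CS310)
          visit CS340 (parent CS250)
            CS340–CS250: parent, skip
          visit CS401 (parent CS250)
            CS401–CS250: parent, skip
          CS250–CS310: parent, skip
      CS210–CS201: parent, skip
      visit CS450 (parent CS210)
        CS450–CS210: parent, skip
        visit CS230 (parent CS450)
          visit CS470 (parent CS230)
            CS470–CS230: parent, skip
          CS230–CS450: parent, skip
visit CS301 (parent –)
No non-parent visited neighbor found — the graph is a forest.

No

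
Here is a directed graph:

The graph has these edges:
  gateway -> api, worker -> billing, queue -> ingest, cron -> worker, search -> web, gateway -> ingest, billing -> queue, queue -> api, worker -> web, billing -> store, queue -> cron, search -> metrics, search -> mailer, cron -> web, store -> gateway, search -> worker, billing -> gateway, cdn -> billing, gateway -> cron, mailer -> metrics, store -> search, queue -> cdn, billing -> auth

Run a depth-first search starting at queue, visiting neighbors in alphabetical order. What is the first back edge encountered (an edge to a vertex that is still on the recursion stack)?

worker→billing

DFS from queue (visiting neighbors in alphabetical order); mark gray on enter, black on exit:
queue gray
  api gray
  api black
  cdn gray
    billing gray
      auth gray
      auth black
      gateway gray
        gateway→api: api black — skip
        cron gray
          web gray
          web black
          worker gray
            worker→billing: billing is gray → back edge
First back edge: worker → billing.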